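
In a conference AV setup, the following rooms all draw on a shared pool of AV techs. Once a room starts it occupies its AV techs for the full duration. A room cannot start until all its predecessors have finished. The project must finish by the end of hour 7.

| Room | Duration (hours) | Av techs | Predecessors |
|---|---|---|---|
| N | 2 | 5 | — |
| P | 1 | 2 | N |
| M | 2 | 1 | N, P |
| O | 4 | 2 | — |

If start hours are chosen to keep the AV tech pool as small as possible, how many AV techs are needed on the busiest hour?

5

Early-start (N@1, P@3, M@4, O@1) gives peak 7: h1:7  h2:7  h3:4  h4:3  h5:1  h6:0  h7:0.
Shift O→3.
Schedule N@1, P@3, M@4, O@3: h1:5  h2:5  h3:4  h4:3  h5:3  h6:2  h7:0 — peak 5.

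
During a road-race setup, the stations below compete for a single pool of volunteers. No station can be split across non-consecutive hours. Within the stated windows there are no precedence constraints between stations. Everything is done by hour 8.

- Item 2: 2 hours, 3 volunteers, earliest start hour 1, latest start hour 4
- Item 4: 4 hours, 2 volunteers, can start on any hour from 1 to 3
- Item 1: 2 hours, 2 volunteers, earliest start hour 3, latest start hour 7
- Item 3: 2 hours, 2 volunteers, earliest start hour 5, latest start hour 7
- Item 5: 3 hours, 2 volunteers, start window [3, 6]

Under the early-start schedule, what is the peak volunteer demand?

Early-start schedule: Item 2@1, Item 4@1, Item 1@3, Item 3@5, Item 5@3.
Load per hour: hour 1: 5, hour 2: 5, hour 3: 6, hour 4: 6, hour 5: 4, hour 6: 2, hour 7: 0, hour 8: 0.
Peak is 6.

6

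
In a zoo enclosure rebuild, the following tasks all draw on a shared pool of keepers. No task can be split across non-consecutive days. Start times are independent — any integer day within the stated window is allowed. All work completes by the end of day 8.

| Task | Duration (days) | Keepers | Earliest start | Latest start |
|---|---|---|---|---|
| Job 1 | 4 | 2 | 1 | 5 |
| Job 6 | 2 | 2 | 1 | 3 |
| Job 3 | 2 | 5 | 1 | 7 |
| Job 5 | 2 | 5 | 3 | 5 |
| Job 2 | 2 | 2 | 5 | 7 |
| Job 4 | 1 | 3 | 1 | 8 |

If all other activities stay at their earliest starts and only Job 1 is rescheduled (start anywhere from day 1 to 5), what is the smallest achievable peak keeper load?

10

Job 1@1: d1:12  d2:9  d3:7  d4:7  d5:2  d6:2  d7:0  d8:0 → peak 12
Job 1@2: d1:10  d2:9  d3:7  d4:7  d5:4  d6:2  d7:0  d8:0 → peak 10
Job 1@3: d1:10  d2:7  d3:7  d4:7  d5:4  d6:4  d7:0  d8:0 → peak 10
Job 1@4: d1:10  d2:7  d3:5  d4:7  d5:4  d6:4  d7:2  d8:0 → peak 10
Job 1@5: d1:10  d2:7  d3:5  d4:5  d5:4  d6:4  d7:2  d8:2 → peak 10
Best is Job 1@2, peak 10.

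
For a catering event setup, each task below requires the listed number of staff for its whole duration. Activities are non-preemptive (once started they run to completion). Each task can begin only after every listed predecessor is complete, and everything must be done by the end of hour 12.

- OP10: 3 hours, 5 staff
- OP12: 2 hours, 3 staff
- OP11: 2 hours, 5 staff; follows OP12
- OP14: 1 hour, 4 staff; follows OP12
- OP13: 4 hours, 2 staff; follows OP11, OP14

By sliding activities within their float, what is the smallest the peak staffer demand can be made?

5

Early-start (OP10@1, OP12@1, OP11@3, OP14@3, OP13@5) gives peak 14: h1:8  h2:8  h3:14  h4:5  h5:2  h6:2  h7:2  h8:2  h9:0  h10:0  h11:0  h12:0.
Shift OP12→4, OP11→6, OP14→8, OP13→9.
Schedule OP10@1, OP12@4, OP11@6, OP14@8, OP13@9: h1:5  h2:5  h3:5  h4:3  h5:3  h6:5  h7:5  h8:4  h9:2  h10:2  h11:2  h12:2 — peak 5.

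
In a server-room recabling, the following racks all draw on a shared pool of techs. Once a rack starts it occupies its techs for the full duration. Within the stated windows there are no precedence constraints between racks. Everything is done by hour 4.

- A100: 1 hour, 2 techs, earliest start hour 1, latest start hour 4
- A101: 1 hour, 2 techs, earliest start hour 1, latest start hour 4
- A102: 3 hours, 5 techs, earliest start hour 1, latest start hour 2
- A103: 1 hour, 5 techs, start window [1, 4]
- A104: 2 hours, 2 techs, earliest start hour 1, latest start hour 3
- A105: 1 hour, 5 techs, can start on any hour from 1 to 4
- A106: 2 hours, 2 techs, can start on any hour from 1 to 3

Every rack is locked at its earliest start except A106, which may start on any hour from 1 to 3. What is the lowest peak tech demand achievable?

A106@1: h1:23  h2:9  h3:5  h4:0 → peak 23
A106@2: h1:21  h2:9  h3:7  h4:0 → peak 21
A106@3: h1:21  h2:7  h3:7  h4:2 → peak 21
Best is A106@2, peak 21.

21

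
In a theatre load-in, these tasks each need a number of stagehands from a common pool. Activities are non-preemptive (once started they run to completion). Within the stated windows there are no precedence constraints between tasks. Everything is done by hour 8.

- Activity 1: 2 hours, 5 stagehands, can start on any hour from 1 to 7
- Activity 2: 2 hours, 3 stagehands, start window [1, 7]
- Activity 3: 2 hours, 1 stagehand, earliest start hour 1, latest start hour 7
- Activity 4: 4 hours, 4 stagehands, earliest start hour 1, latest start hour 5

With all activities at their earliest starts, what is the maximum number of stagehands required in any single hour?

Early-start schedule: Activity 1@1, Activity 2@1, Activity 3@1, Activity 4@1.
Load per hour: hour 1: 13, hour 2: 13, hour 3: 4, hour 4: 4, hour 5: 0, hour 6: 0, hour 7: 0, hour 8: 0.
Peak is 13.

13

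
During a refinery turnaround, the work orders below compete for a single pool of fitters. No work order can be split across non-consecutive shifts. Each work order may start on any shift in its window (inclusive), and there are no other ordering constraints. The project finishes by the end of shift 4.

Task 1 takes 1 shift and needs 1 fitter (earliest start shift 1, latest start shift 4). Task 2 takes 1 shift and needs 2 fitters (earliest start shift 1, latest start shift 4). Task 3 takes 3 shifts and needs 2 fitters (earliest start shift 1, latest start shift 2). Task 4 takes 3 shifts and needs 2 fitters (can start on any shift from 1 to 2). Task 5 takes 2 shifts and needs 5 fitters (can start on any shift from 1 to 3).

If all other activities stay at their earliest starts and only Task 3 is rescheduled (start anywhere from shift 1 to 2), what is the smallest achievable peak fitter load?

10

Task 3@1: s1:12  s2:9  s3:4  s4:0 → peak 12
Task 3@2: s1:10  s2:9  s3:4  s4:2 → peak 10
Best is Task 3@2, peak 10.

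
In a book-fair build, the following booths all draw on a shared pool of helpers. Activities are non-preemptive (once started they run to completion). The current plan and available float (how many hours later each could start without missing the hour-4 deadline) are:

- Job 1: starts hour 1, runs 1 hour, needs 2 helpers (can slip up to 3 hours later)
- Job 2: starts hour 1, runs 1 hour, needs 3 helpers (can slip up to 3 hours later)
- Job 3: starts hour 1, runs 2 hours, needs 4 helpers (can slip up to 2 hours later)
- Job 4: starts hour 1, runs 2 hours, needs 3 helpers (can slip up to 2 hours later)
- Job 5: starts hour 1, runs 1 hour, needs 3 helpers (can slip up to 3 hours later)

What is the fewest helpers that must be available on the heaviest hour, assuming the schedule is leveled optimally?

Early-start (Job 1@1, Job 2@1, Job 3@1, Job 4@1, Job 5@1) gives peak 15: h1:15  h2:7  h3:0  h4:0.
Shift Job 2→3, Job 4→3, Job 5→4.
Schedule Job 1@1, Job 2@3, Job 3@1, Job 4@3, Job 5@4: h1:6  h2:4  h3:6  h4:6 — peak 6.
Total helper-hours = 22 over 4 hours ⇒ peak ≥ ⌈22/4⌉ = 6, so 6 is optimal.

6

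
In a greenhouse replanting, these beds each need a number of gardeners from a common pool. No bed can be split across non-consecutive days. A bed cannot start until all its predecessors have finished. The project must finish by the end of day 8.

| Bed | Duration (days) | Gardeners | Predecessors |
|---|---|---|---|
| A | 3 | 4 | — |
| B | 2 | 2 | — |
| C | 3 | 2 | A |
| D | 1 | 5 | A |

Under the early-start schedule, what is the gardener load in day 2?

At early start, day 2 has: A, B.
Demand: 4 + 2 = 6.

6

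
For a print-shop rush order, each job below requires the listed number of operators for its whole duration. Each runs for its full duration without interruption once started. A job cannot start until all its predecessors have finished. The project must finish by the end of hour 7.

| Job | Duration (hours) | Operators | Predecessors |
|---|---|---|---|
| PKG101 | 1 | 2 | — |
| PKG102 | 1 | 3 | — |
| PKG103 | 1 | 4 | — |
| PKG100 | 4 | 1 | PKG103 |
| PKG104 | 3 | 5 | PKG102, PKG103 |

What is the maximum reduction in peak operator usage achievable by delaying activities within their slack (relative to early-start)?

3

Early-start peak: h1:9  h2:6  h3:6  h4:6  h5:1  h6:0  h7:0 ⇒ 9.
Leveled (PKG101@1, PKG102@1, PKG103@2, PKG100@3, PKG104@3): h1:5  h2:4  h3:6  h4:6  h5:6  h6:1  h7:0 ⇒ 6.
Reduction 9 − 6 = 3.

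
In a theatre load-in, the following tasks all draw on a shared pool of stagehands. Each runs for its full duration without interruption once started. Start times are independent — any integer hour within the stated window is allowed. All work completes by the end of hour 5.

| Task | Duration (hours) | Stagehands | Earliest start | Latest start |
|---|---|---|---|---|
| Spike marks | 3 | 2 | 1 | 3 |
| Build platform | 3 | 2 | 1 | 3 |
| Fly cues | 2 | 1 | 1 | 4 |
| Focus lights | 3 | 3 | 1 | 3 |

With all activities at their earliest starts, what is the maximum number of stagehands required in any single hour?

8

Early-start schedule: Spike marks@1, Build platform@1, Fly cues@1, Focus lights@1.
Load per hour: hour 1: 8, hour 2: 8, hour 3: 7, hour 4: 0, hour 5: 0.
Peak is 8.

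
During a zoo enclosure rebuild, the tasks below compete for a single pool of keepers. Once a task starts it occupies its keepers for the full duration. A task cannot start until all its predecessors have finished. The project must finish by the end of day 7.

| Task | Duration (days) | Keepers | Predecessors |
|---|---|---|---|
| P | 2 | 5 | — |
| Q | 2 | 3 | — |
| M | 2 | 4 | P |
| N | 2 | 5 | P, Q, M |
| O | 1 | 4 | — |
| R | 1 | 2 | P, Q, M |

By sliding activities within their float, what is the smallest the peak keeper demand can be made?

7

Early-start (P@1, Q@1, M@3, N@5, O@1, R@5) gives peak 12: d1:12  d2:8  d3:4  d4:4  d5:7  d6:5  d7:0.
Shift Q→3, O→7.
Schedule P@1, Q@3, M@3, N@5, O@7, R@5: d1:5  d2:5  d3:7  d4:7  d5:7  d6:5  d7:4 — peak 7.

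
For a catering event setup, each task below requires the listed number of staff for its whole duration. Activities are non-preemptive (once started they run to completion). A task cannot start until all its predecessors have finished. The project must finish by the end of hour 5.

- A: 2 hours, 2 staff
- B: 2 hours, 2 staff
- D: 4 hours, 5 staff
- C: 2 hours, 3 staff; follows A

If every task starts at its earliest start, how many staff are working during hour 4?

At early start, hour 4 has: D, C.
Demand: 5 + 3 = 8.

8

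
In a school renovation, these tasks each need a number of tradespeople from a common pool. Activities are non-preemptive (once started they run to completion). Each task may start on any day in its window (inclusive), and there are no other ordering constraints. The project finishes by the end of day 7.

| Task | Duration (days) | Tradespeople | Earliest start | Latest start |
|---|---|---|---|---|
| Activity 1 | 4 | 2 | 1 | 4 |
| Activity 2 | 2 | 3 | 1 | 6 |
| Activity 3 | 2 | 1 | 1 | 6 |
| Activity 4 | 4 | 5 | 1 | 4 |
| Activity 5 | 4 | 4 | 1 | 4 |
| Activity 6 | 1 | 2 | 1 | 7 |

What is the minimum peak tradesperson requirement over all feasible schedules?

Early-start (Activity 1@1, Activity 2@1, Activity 3@1, Activity 4@1, Activity 5@1, Activity 6@1) gives peak 17: d1:17  d2:15  d3:11  d4:11  d5:0  d6:0  d7:0.
Shift Activity 5→3, Activity 6→5.
Schedule Activity 1@1, Activity 2@1, Activity 3@1, Activity 4@1, Activity 5@3, Activity 6@5: d1:11  d2:11  d3:11  d4:11  d5:6  d6:4  d7:0 — peak 11.

11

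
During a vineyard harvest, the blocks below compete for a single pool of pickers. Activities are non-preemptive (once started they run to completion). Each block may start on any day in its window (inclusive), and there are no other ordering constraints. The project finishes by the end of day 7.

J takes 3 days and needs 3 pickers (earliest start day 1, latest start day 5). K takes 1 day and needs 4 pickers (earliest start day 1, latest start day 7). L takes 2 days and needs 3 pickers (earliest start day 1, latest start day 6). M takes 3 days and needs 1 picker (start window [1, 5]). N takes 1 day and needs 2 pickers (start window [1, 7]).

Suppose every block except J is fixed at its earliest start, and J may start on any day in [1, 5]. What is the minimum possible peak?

J@1: d1:13  d2:7  d3:4  d4:0  d5:0  d6:0  d7:0 → peak 13
J@2: d1:10  d2:7  d3:4  d4:3  d5:0  d6:0  d7:0 → peak 10
J@3: d1:10  d2:4  d3:4  d4:3  d5:3  d6:0  d7:0 → peak 10
J@4: d1:10  d2:4  d3:1  d4:3  d5:3  d6:3  d7:0 → peak 10
J@5: d1:10  d2:4  d3:1  d4:0  d5:3  d6:3  d7:3 → peak 10
Best is J@2, peak 10.

10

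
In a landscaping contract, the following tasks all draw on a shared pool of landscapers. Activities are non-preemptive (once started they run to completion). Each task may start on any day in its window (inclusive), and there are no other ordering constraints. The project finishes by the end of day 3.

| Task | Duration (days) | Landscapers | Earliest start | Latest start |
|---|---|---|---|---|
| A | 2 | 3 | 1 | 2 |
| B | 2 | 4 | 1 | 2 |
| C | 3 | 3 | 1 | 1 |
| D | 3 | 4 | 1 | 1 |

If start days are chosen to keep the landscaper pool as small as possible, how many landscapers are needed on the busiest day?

14

Schedule A@1, B@1, C@1, D@1: d1:14  d2:14  d3:7 — peak 14.
No arrangement of the 4 feasible schedules does better.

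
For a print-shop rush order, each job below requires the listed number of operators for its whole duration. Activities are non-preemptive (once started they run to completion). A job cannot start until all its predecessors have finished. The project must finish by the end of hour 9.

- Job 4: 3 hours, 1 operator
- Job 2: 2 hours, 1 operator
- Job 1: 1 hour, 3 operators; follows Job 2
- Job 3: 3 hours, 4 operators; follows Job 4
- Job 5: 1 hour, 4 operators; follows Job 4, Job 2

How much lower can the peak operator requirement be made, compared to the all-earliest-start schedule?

Early-start peak: h1:2  h2:2  h3:4  h4:8  h5:4  h6:4  h7:0  h8:0  h9:0 ⇒ 8.
Leveled (Job 4@1, Job 2@1, Job 1@3, Job 3@4, Job 5@7): h1:2  h2:2  h3:4  h4:4  h5:4  h6:4  h7:4  h8:0  h9:0 ⇒ 4.
Reduction 8 − 4 = 4.

4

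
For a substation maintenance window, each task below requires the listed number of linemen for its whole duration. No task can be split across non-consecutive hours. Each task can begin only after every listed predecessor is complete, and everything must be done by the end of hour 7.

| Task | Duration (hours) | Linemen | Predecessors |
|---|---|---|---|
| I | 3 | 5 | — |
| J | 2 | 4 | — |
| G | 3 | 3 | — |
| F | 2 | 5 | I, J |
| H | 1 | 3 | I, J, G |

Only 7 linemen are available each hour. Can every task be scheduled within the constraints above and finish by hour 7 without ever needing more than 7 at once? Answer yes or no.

no

The minimum achievable peak is 8; 7 < 8, so no feasible schedule stays within the cap.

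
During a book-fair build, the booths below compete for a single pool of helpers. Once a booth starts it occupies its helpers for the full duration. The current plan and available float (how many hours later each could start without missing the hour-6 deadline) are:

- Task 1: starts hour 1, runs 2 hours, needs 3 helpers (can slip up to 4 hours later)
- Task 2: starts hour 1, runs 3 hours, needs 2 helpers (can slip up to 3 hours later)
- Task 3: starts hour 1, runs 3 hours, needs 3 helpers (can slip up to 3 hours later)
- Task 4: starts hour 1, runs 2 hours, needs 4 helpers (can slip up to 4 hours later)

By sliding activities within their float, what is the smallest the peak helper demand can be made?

6

Early-start (Task 1@1, Task 2@1, Task 3@1, Task 4@1) gives peak 12: h1:12  h2:12  h3:5  h4:0  h5:0  h6:0.
Shift Task 2→3, Task 4→4.
Schedule Task 1@1, Task 2@3, Task 3@1, Task 4@4: h1:6  h2:6  h3:5  h4:6  h5:6  h6:0 — peak 6.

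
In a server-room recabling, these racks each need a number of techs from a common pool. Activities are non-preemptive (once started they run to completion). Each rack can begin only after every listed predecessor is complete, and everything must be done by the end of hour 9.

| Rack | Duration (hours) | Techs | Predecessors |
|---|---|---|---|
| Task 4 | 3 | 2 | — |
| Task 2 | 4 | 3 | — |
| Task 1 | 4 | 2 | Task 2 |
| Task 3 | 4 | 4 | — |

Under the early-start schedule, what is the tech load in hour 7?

2

At early start, hour 7 has: Task 1.
Demand: 2 = 2.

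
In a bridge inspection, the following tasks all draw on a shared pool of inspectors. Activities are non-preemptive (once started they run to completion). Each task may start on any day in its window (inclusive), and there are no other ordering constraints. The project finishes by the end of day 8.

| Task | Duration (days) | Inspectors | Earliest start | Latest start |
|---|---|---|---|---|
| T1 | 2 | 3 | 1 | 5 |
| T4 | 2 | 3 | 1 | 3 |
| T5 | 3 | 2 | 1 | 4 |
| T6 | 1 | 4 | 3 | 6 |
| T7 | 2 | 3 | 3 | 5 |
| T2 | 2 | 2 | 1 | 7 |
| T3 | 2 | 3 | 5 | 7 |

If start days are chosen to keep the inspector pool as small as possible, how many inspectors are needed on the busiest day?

Early-start (T1@1, T4@1, T5@1, T6@3, T7@3, T2@1, T3@5) gives peak 10: d1:10  d2:10  d3:9  d4:3  d5:3  d6:3  d7:0  d8:0.
Shift T5→3, T7→4, T2→6, T3→6.
Schedule T1@1, T4@1, T5@3, T6@3, T7@4, T2@6, T3@6: d1:6  d2:6  d3:6  d4:5  d5:5  d6:5  d7:5  d8:0 — peak 6.

6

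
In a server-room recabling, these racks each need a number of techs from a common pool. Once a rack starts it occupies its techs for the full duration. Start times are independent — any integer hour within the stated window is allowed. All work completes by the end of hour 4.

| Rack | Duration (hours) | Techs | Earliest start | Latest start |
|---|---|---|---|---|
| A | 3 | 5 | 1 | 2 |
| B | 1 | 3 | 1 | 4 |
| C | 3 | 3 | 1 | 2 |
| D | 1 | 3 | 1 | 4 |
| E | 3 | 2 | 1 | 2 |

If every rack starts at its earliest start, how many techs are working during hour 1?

16

At early start, hour 1 has: A, B, C, D, E.
Demand: 5 + 3 + 3 + 3 + 2 = 16.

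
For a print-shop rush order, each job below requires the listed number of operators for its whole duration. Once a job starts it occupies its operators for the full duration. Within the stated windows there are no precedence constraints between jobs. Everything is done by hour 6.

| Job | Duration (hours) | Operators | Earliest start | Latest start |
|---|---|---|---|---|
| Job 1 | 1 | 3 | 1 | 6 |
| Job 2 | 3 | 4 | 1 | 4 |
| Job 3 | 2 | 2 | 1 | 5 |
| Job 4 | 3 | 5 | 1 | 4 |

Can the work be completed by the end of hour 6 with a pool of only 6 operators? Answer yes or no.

The minimum achievable peak is 7; 6 < 7, so no feasible schedule stays within the cap.

no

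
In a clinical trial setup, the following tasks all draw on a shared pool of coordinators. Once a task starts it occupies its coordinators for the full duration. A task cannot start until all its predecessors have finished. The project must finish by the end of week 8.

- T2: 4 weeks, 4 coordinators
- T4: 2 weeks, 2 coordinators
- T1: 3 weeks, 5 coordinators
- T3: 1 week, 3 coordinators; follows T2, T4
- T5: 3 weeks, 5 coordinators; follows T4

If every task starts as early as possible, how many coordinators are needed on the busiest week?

Early-start schedule: T2@1, T4@1, T1@1, T3@5, T5@3.
Load per week: week 1: 11, week 2: 11, week 3: 14, week 4: 9, week 5: 8, week 6: 0, week 7: 0, week 8: 0.
Peak is 14.

14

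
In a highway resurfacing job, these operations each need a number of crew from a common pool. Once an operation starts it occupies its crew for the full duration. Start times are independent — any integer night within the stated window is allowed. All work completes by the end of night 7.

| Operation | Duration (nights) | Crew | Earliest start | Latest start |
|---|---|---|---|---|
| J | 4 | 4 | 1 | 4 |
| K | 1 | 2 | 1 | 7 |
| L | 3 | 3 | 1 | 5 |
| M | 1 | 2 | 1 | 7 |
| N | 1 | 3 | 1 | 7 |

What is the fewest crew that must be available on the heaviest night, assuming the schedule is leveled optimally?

6

Early-start (J@1, K@1, L@1, M@1, N@1) gives peak 14: n1:14  n2:7  n3:7  n4:4  n5:0  n6:0  n7:0.
Shift L→5, M→2, N→5.
Schedule J@1, K@1, L@5, M@2, N@5: n1:6  n2:6  n3:4  n4:4  n5:6  n6:3  n7:3 — peak 6.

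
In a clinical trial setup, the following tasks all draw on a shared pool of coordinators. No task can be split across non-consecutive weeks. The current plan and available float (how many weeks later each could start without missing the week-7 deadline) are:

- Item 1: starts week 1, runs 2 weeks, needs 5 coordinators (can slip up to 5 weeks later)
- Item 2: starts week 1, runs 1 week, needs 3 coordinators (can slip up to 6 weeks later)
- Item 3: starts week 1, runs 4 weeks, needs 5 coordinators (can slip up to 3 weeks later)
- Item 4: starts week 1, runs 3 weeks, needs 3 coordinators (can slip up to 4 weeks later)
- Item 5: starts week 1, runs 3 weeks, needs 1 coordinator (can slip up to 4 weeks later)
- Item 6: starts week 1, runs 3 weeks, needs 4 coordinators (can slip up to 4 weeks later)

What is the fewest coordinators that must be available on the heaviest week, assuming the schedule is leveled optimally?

Early-start (Item 1@1, Item 2@1, Item 3@1, Item 4@1, Item 5@1, Item 6@1) gives peak 21: w1:21  w2:18  w3:13  w4:5  w5:0  w6:0  w7:0.
Shift Item 3→3, Item 4→2, Item 6→5.
Schedule Item 1@1, Item 2@1, Item 3@3, Item 4@2, Item 5@1, Item 6@5: w1:9  w2:9  w3:9  w4:8  w5:9  w6:9  w7:4 — peak 9.
Total coordinator-weeks = 57 over 7 weeks ⇒ peak ≥ ⌈57/7⌉ = 9, so 9 is optimal.

9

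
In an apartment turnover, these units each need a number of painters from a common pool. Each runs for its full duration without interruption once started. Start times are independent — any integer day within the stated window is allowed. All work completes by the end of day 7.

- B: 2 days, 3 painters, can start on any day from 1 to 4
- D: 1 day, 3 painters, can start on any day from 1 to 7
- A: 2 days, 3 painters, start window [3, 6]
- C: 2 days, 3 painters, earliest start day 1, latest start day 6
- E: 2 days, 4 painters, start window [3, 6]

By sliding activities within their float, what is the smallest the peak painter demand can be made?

6

Early-start (B@1, D@1, A@3, C@1, E@3) gives peak 9: d1:9  d2:6  d3:7  d4:7  d5:0  d6:0  d7:0.
Shift C→2, E→5.
Schedule B@1, D@1, A@3, C@2, E@5: d1:6  d2:6  d3:6  d4:3  d5:4  d6:4  d7:0 — peak 6.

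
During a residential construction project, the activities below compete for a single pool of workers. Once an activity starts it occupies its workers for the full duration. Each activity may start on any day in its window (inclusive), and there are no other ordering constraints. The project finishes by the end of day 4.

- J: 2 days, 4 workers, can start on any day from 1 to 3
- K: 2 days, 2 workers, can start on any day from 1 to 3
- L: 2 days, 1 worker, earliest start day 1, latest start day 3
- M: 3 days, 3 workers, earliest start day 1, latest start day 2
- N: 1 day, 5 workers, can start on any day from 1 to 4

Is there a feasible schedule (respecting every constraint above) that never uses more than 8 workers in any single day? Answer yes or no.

Schedule J@1, K@3, L@1, M@1, N@4: d1:8  d2:8  d3:5  d4:7 — peak 8 ≤ 8.

yes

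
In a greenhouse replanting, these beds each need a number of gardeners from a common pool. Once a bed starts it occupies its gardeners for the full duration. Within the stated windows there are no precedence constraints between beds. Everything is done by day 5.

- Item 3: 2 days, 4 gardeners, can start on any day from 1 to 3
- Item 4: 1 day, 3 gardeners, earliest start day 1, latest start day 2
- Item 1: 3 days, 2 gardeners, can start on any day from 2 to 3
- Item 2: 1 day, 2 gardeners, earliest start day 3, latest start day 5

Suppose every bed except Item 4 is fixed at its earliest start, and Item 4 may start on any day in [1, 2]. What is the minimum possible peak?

Item 4@1: d1:7  d2:6  d3:4  d4:2  d5:0 → peak 7
Item 4@2: d1:4  d2:9  d3:4  d4:2  d5:0 → peak 9
Best is Item 4@1, peak 7.

7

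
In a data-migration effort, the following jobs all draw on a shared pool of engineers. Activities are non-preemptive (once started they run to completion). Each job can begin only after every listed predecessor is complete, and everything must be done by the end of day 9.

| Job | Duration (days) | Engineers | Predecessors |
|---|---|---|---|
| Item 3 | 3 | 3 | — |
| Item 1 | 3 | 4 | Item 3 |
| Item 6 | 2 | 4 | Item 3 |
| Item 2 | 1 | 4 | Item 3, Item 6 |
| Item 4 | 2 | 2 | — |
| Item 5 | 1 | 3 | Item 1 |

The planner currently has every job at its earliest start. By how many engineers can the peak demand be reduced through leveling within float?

1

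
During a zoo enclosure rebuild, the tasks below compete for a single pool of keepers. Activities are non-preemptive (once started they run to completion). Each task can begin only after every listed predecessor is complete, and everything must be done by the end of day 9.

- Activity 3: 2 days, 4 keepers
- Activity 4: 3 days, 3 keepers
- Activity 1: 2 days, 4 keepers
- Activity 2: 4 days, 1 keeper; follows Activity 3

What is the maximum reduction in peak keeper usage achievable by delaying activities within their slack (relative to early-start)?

7

Early-start peak: d1:11  d2:11  d3:4  d4:1  d5:1  d6:1  d7:0  d8:0  d9:0 ⇒ 11.
Leveled (Activity 3@1, Activity 4@3, Activity 1@7, Activity 2@3): d1:4  d2:4  d3:4  d4:4  d5:4  d6:1  d7:4  d8:4  d9:0 ⇒ 4.
Reduction 11 − 4 = 7.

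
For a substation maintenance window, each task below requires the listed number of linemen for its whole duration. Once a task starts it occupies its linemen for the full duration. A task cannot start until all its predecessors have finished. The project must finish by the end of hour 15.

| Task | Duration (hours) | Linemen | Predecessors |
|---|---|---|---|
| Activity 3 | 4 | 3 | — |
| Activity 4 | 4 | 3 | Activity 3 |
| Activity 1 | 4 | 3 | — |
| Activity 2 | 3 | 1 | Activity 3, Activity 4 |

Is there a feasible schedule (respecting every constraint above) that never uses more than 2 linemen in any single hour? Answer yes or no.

Total lineman-hours = 39; over 15 hours the average is 39/15 > 2, so some hour must exceed 2.

no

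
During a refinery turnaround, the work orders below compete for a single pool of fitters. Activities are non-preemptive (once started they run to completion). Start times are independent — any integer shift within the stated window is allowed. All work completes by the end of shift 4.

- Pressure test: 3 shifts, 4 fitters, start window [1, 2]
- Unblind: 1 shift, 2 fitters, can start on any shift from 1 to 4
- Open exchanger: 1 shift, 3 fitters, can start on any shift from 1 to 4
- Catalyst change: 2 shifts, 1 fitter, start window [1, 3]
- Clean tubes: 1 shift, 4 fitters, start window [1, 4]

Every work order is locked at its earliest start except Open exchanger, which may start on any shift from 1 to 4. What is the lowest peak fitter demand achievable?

Open exchanger@1: s1:14  s2:5  s3:4  s4:0 → peak 14
Open exchanger@2: s1:11  s2:8  s3:4  s4:0 → peak 11
Open exchanger@3: s1:11  s2:5  s3:7  s4:0 → peak 11
Open exchanger@4: s1:11  s2:5  s3:4  s4:3 → peak 11
Best is Open exchanger@2, peak 11.

11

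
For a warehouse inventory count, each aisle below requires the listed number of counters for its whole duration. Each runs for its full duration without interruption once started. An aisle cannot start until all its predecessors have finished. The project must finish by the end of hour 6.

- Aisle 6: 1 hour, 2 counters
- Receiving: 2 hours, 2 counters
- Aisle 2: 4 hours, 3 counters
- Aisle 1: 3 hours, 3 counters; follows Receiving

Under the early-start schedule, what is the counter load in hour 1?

7

At early start, hour 1 has: Aisle 6, Receiving, Aisle 2.
Demand: 2 + 2 + 3 = 7.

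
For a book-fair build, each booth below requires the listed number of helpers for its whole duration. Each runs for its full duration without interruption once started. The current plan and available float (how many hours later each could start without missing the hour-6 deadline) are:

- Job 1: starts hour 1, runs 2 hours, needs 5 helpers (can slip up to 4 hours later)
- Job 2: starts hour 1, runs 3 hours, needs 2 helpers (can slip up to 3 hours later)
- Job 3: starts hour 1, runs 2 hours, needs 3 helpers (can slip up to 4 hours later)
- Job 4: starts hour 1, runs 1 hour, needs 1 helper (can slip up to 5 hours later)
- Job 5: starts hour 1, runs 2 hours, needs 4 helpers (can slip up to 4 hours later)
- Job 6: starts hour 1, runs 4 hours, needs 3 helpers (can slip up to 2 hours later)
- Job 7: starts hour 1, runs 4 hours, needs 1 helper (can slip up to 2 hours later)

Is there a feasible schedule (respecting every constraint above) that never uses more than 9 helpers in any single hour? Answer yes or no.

Schedule Job 1@1, Job 2@1, Job 3@3, Job 4@1, Job 5@5, Job 6@3, Job 7@1: h1:9  h2:8  h3:9  h4:7  h5:7  h6:7 — peak 9 ≤ 9.

yes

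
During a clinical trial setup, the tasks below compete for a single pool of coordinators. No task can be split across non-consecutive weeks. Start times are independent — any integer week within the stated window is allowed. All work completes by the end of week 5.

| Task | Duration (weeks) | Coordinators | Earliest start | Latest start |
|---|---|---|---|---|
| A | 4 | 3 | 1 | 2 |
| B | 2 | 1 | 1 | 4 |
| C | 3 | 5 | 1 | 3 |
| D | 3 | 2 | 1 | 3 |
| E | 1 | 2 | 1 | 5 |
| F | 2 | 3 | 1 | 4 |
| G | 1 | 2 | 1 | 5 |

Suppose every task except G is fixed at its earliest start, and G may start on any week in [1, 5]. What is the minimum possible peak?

16

G@1: w1:18  w2:14  w3:10  w4:3  w5:0 → peak 18
G@2: w1:16  w2:16  w3:10  w4:3  w5:0 → peak 16
G@3: w1:16  w2:14  w3:12  w4:3  w5:0 → peak 16
G@4: w1:16  w2:14  w3:10  w4:5  w5:0 → peak 16
G@5: w1:16  w2:14  w3:10  w4:3  w5:2 → peak 16
Best is G@2, peak 16.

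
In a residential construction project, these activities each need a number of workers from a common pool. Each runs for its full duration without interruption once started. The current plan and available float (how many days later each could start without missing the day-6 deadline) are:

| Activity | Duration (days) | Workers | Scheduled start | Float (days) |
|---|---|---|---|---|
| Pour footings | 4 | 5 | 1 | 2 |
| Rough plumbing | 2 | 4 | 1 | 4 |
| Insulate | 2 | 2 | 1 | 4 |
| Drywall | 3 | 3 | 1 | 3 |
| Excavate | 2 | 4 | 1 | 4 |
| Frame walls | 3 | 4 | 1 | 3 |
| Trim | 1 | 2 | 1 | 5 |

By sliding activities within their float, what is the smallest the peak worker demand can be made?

Early-start (Pour footings@1, Rough plumbing@1, Insulate@1, Drywall@1, Excavate@1, Frame walls@1, Trim@1) gives peak 24: d1:24  d2:22  d3:12  d4:5  d5:0  d6:0.
Shift Rough plumbing→5, Drywall→4, Excavate→5, Trim→3.
Schedule Pour footings@1, Rough plumbing@5, Insulate@1, Drywall@4, Excavate@5, Frame walls@1, Trim@3: d1:11  d2:11  d3:11  d4:8  d5:11  d6:11 — peak 11.
Total worker-days = 63 over 6 days ⇒ peak ≥ ⌈63/6⌉ = 11, so 11 is optimal.

11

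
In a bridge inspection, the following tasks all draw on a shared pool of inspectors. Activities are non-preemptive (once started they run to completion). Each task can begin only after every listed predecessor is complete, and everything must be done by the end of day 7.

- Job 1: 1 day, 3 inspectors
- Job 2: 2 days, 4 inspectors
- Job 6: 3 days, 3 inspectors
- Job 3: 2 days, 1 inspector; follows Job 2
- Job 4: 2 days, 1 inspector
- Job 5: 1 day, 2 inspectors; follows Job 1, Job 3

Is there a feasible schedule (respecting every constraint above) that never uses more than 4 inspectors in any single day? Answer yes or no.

yes

Schedule Job 1@1, Job 2@2, Job 6@4, Job 3@4, Job 4@6, Job 5@7: d1:3  d2:4  d3:4  d4:4  d5:4  d6:4  d7:3 — peak 4 ≤ 4.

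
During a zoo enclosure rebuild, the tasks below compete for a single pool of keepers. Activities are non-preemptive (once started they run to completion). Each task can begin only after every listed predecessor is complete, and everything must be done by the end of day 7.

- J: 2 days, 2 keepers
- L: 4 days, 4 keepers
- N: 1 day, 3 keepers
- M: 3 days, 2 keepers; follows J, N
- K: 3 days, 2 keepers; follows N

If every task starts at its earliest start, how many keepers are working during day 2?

At early start, day 2 has: J, L, K.
Demand: 2 + 4 + 2 = 8.

8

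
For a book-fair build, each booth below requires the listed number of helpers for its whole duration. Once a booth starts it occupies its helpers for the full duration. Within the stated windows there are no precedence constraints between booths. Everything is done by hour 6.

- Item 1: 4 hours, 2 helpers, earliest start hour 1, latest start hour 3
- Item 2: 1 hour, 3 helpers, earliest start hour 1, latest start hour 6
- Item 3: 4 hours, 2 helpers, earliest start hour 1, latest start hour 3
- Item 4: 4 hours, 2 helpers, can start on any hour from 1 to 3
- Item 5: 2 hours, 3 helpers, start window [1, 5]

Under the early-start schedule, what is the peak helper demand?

12

Early-start schedule: Item 1@1, Item 2@1, Item 3@1, Item 4@1, Item 5@1.
Load per hour: hour 1: 12, hour 2: 9, hour 3: 6, hour 4: 6, hour 5: 0, hour 6: 0.
Peak is 12.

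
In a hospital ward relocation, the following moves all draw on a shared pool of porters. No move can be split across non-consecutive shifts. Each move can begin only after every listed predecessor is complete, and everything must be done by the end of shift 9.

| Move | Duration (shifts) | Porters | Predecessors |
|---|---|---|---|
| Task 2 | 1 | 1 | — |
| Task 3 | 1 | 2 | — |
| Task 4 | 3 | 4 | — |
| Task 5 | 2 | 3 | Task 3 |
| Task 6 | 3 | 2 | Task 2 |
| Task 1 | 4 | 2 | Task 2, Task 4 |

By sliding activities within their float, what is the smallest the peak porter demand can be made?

5

Early-start (Task 2@1, Task 3@1, Task 4@1, Task 5@2, Task 6@2, Task 1@4) gives peak 9: s1:7  s2:9  s3:9  s4:4  s5:2  s6:2  s7:2  s8:0  s9:0.
Shift Task 4→2, Task 5→5, Task 6→7, Task 1→5.
Schedule Task 2@1, Task 3@1, Task 4@2, Task 5@5, Task 6@7, Task 1@5: s1:3  s2:4  s3:4  s4:4  s5:5  s6:5  s7:4  s8:4  s9:2 — peak 5.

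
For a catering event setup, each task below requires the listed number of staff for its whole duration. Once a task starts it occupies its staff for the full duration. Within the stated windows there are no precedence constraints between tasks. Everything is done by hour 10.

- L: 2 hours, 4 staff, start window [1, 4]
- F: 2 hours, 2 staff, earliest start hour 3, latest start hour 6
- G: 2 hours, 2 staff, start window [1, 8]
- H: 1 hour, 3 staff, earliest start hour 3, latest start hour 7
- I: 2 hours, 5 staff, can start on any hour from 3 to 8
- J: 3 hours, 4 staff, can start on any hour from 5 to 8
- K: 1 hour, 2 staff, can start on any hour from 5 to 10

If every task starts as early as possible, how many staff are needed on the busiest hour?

Early-start schedule: L@1, F@3, G@1, H@3, I@3, J@5, K@5.
Load per hour: hour 1: 6, hour 2: 6, hour 3: 10, hour 4: 7, hour 5: 6, hour 6: 4, hour 7: 4, hour 8: 0, hour 9: 0, hour 10: 0.
Peak is 10.

10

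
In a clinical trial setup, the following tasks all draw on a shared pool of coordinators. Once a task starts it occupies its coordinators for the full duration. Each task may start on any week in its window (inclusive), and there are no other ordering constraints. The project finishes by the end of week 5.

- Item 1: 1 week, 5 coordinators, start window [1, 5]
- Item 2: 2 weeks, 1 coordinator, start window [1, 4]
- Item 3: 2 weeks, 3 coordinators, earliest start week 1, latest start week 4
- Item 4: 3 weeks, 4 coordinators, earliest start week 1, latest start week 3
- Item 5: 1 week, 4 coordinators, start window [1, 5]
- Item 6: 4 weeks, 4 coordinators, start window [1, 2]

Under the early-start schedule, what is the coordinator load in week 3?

At early start, week 3 has: Item 4, Item 6.
Demand: 4 + 4 = 8.

8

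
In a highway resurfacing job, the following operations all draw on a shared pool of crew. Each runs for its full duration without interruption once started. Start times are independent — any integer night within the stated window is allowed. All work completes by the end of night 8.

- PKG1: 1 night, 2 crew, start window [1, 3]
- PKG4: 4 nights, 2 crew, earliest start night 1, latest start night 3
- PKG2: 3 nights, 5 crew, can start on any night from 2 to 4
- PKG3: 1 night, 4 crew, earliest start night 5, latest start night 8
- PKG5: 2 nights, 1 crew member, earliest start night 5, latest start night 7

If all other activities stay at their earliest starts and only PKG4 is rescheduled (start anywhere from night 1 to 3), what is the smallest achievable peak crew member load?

7

PKG4@1: n1:4  n2:7  n3:7  n4:7  n5:5  n6:1  n7:0  n8:0 → peak 7
PKG4@2: n1:2  n2:7  n3:7  n4:7  n5:7  n6:1  n7:0  n8:0 → peak 7
PKG4@3: n1:2  n2:5  n3:7  n4:7  n5:7  n6:3  n7:0  n8:0 → peak 7
Best is PKG4@1, peak 7.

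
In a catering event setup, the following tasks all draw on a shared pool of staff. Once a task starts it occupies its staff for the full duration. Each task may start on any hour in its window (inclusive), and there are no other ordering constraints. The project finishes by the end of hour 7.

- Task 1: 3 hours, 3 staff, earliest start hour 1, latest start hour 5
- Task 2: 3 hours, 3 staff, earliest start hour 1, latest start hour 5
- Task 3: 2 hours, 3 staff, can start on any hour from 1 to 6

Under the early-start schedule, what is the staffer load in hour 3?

6

At early start, hour 3 has: Task 1, Task 2.
Demand: 3 + 3 = 6.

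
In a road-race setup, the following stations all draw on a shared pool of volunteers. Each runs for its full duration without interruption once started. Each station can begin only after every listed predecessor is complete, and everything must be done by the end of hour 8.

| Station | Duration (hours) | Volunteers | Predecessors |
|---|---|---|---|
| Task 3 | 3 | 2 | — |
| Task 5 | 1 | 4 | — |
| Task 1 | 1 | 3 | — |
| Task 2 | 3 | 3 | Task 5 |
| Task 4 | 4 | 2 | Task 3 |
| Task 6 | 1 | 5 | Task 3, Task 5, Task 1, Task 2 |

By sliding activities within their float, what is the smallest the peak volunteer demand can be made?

6

Early-start (Task 3@1, Task 5@1, Task 1@1, Task 2@2, Task 4@4, Task 6@5) gives peak 9: h1:9  h2:5  h3:5  h4:5  h5:7  h6:2  h7:2  h8:0.
Shift Task 1→2, Task 2→3, Task 6→8.
Schedule Task 3@1, Task 5@1, Task 1@2, Task 2@3, Task 4@4, Task 6@8: h1:6  h2:5  h3:5  h4:5  h5:5  h6:2  h7:2  h8:5 — peak 6.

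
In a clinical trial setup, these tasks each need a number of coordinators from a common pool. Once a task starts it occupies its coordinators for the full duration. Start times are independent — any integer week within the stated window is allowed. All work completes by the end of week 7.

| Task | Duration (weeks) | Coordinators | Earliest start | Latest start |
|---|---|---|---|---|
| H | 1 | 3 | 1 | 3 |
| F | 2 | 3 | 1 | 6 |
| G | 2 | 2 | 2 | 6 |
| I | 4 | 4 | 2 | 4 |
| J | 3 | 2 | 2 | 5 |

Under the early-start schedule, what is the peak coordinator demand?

Early-start schedule: H@1, F@1, G@2, I@2, J@2.
Load per week: week 1: 6, week 2: 11, week 3: 8, week 4: 6, week 5: 4, week 6: 0, week 7: 0.
Peak is 11.

11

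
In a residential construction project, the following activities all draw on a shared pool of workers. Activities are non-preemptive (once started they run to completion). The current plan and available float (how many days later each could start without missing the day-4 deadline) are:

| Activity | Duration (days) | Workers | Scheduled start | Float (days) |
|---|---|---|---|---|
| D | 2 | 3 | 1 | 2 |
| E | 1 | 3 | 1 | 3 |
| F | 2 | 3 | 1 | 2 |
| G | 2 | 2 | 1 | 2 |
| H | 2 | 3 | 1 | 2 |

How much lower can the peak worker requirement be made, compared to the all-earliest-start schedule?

Early-start peak: d1:14  d2:11  d3:0  d4:0 ⇒ 14.
Leveled (D@1, E@1, F@2, G@1, H@3): d1:8  d2:8  d3:6  d4:3 ⇒ 8.
Reduction 14 − 8 = 6.

6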